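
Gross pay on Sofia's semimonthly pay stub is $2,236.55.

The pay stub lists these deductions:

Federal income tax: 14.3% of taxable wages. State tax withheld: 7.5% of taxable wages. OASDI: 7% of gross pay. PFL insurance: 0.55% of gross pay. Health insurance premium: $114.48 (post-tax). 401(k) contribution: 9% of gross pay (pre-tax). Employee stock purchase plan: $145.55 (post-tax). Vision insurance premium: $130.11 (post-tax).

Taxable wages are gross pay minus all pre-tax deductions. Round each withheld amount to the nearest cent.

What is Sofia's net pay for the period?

401(k) contribution: $2,236.55 × 0.09 = $201.29
Taxable wages = $2,236.55 − $201.29 = $2,035.26
State tax withheld: $2,035.26 × 0.075 = $152.64
Federal income tax: $2,035.26 × 0.143 = $291.04
OASDI: $2,236.55 × 0.07 = $156.56
PFL insurance: $2,236.55 × 0.0055 = $12.30
Vision insurance premium: $130.11
Employee stock purchase plan: $145.55
Health insurance premium: $114.48
Total deductions = $201.29 + $152.64 + $291.04 + $156.56 + $12.30 + $130.11 + $145.55 + $114.48 = $1,203.97
Net pay = $2,236.55 − $1,203.97 = $1,032.58

$1,032.58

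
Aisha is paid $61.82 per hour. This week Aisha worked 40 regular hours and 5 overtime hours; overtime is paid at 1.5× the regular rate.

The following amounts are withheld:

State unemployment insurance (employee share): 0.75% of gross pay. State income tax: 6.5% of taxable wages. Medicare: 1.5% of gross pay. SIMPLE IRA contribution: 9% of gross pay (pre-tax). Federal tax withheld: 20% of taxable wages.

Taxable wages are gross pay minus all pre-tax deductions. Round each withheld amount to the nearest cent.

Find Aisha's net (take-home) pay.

Regular pay: 40 × $61.82 = $2,472.80
Overtime pay: 5 × $61.82 × 1.5 = $463.65
Gross pay = $2,472.80 + $463.65 = $2,936.45
SIMPLE IRA contribution: $2,936.45 × 0.09 = $264.28
Taxable wages = $2,936.45 − $264.28 = $2,672.17
State income tax: $2,672.17 × 0.065 = $173.69
Federal tax withheld: $2,672.17 × 0.2 = $534.43
Medicare: $2,936.45 × 0.015 = $44.05
State unemployment insurance (employee share): $2,936.45 × 0.0075 = $22.02
Total deductions = $264.28 + $173.69 + $534.43 + $44.05 + $22.02 = $1,038.47
Net pay = $2,936.45 − $1,038.47 = $1,897.98

$1,897.98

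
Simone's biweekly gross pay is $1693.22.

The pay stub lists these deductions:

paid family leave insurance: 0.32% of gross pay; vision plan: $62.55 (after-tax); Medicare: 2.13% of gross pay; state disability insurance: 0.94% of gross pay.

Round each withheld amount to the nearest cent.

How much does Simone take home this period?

$1573.26

Paid family leave insurance: $1693.22 × 0.0032 = $5.42
Medicare: $1693.22 × 0.0213 = $36.07
State disability insurance: $1693.22 × 0.0094 = $15.92
Vision plan: $62.55
Total deductions = $5.42 + $36.07 + $15.92 + $62.55 = $119.96
Net pay = $1693.22 − $119.96 = $1573.26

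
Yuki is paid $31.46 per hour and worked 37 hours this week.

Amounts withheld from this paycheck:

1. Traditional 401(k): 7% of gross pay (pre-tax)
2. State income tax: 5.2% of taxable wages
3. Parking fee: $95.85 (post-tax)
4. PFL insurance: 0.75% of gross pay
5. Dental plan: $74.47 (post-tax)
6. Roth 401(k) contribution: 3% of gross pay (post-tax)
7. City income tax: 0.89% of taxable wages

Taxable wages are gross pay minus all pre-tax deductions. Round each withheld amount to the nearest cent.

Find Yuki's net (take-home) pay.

Gross pay: 37 × $31.46 = $1164.02
Traditional 401(k): $1164.02 × 0.07 = $81.48
Taxable wages = $1164.02 − $81.48 = $1082.54
City income tax: $1082.54 × 0.0089 = $9.63
State income tax: $1082.54 × 0.052 = $56.29
PFL insurance: $1164.02 × 0.0075 = $8.73
Dental plan: $74.47
Roth 401(k) contribution: $1164.02 × 0.03 = $34.92
Parking fee: $95.85
Total deductions = $81.48 + $9.63 + $56.29 + $8.73 + $74.47 + $34.92 + $95.85 = $361.37
Net pay = $1164.02 − $361.37 = $802.65

$802.65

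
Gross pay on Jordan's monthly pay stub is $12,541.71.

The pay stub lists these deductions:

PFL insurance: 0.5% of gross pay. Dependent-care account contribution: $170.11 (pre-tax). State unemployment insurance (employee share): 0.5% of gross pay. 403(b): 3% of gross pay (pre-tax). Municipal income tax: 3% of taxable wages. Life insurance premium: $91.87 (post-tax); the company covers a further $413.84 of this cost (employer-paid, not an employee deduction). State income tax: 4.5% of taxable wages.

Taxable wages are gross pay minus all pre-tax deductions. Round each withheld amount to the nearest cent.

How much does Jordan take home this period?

403(b): $12,541.71 × 0.03 = $376.25
Dependent-care account contribution: $170.11
Pre-tax total = $376.25 + $170.11 = $546.36
Taxable wages = $12,541.71 − $546.36 = $11,995.35
State income tax: $11,995.35 × 0.045 = $539.79
Municipal income tax: $11,995.35 × 0.03 = $359.86
PFL insurance: $12,541.71 × 0.005 = $62.71
State unemployment insurance (employee share): $12,541.71 × 0.005 = $62.71
Life insurance premium: $91.87
(Employer's $413.84 toward life insurance premium is not withheld from the employee.)
Total deductions = $376.25 + $170.11 + $539.79 + $359.86 + $62.71 + $62.71 + $91.87 = $1,663.30
Net pay = $12,541.71 − $1,663.30 = $10,878.41

$10,878.41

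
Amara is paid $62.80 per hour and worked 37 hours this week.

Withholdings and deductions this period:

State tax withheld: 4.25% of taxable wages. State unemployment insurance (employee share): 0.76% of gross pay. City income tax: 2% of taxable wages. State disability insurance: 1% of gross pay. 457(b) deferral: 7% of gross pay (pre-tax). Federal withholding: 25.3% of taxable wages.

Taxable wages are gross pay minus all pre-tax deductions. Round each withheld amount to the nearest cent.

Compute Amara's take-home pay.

Gross pay: 37 × $62.80 = $2,323.60
457(b) deferral: $2,323.60 × 0.07 = $162.65
Taxable wages = $2,323.60 − $162.65 = $2,160.95
City income tax: $2,160.95 × 0.02 = $43.22
State tax withheld: $2,160.95 × 0.0425 = $91.84
Federal withholding: $2,160.95 × 0.253 = $546.72
State disability insurance: $2,323.60 × 0.01 = $23.24
State unemployment insurance (employee share): $2,323.60 × 0.0076 = $17.66
Total deductions = $162.65 + $43.22 + $91.84 + $546.72 + $23.24 + $17.66 = $885.33
Net pay = $2,323.60 − $885.33 = $1,438.27

$1,438.27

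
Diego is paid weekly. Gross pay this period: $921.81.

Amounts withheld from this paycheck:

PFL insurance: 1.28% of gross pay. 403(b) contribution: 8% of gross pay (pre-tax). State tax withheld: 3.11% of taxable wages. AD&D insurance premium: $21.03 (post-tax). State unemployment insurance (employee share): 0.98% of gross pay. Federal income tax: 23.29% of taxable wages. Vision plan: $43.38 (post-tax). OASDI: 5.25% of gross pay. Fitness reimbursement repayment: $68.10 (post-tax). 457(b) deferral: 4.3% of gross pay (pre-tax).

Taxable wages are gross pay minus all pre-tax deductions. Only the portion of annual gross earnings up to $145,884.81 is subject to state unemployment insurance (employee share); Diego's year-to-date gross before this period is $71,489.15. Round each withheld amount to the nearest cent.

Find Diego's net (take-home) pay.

457(b) deferral: $921.81 × 0.043 = $39.64
403(b) contribution: $921.81 × 0.08 = $73.74
Pre-tax total = $39.64 + $73.74 = $113.38
Taxable wages = $921.81 − $113.38 = $808.43
Federal income tax: $808.43 × 0.2329 = $188.28
State tax withheld: $808.43 × 0.0311 = $25.14
PFL insurance: $921.81 × 0.0128 = $11.80
State unemployment insurance (employee share): cap not yet reached, full $921.81 is subject → $921.81 × 0.0098 = $9.03
OASDI: $921.81 × 0.0525 = $48.40
AD&D insurance premium: $21.03
Fitness reimbursement repayment: $68.10
Vision plan: $43.38
Total deductions = $39.64 + $73.74 + $188.28 + $25.14 + $11.80 + $9.03 + $48.40 + $21.03 + $68.10 + $43.38 = $528.54
Net pay = $921.81 − $528.54 = $393.27

$393.27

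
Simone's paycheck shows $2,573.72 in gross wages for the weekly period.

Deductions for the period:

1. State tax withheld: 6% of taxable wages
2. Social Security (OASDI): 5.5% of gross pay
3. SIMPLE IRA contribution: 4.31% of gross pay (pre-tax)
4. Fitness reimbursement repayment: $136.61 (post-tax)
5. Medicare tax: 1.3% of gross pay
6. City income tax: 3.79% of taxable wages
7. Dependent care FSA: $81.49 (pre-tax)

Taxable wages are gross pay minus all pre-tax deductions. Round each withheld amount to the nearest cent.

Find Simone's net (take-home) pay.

$1,836.55

SIMPLE IRA contribution: $2,573.72 × 0.0431 = $110.93
Dependent care FSA: $81.49
Pre-tax total = $110.93 + $81.49 = $192.42
Taxable wages = $2,573.72 − $192.42 = $2,381.30
State tax withheld: $2,381.30 × 0.06 = $142.88
City income tax: $2,381.30 × 0.0379 = $90.25
Medicare tax: $2,573.72 × 0.013 = $33.46
Social Security (OASDI): $2,573.72 × 0.055 = $141.55
Fitness reimbursement repayment: $136.61
Total deductions = $110.93 + $81.49 + $142.88 + $90.25 + $33.46 + $141.55 + $136.61 = $737.17
Net pay = $2,573.72 − $737.17 = $1,836.55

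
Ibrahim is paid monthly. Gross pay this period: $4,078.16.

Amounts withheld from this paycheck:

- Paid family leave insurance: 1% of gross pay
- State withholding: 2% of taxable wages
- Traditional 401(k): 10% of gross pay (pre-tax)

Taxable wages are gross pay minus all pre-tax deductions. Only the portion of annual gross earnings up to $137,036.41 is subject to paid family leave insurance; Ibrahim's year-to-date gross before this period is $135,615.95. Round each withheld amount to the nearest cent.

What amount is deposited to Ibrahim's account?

$3,582.73

Traditional 401(k): $4,078.16 × 0.1 = $407.82
Taxable wages = $4,078.16 − $407.82 = $3,670.34
State withholding: $3,670.34 × 0.02 = $73.41
Paid family leave insurance: only $137,036.41 − $135,615.95 = $1,420.46 of this check is subject → $1,420.46 × 0.01 = $14.20
Total deductions = $407.82 + $73.41 + $14.20 = $495.43
Net pay = $4,078.16 − $495.43 = $3,582.73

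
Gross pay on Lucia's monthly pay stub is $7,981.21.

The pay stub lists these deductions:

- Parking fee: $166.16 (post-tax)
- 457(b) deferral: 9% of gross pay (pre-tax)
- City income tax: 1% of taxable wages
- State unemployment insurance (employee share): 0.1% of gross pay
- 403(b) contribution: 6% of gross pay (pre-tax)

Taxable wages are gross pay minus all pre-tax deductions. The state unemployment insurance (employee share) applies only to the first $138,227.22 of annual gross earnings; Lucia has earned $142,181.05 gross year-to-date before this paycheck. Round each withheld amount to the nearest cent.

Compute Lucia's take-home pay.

457(b) deferral: $7,981.21 × 0.09 = $718.31
403(b) contribution: $7,981.21 × 0.06 = $478.87
Pre-tax total = $718.31 + $478.87 = $1,197.18
Taxable wages = $7,981.21 − $1,197.18 = $6,784.03
City income tax: $6,784.03 × 0.01 = $67.84
State unemployment insurance (employee share): annual cap $138,227.22 already reached (YTD $142,181.05), so $0.00
Parking fee: $166.16
Total deductions = $718.31 + $478.87 + $67.84 + $0.00 + $166.16 = $1,431.18
Net pay = $7,981.21 − $1,431.18 = $6,550.03

$6,550.03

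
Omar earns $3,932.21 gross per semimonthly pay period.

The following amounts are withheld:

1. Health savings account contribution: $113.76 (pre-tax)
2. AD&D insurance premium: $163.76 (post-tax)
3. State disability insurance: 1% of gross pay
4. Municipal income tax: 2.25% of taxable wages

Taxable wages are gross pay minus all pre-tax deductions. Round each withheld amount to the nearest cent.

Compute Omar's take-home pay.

$3,529.45

Health savings account contribution: $113.76
Taxable wages = $3,932.21 − $113.76 = $3,818.45
Municipal income tax: $3,818.45 × 0.0225 = $85.92
State disability insurance: $3,932.21 × 0.01 = $39.32
AD&D insurance premium: $163.76
Total deductions = $113.76 + $85.92 + $39.32 + $163.76 = $402.76
Net pay = $3,932.21 − $402.76 = $3,529.45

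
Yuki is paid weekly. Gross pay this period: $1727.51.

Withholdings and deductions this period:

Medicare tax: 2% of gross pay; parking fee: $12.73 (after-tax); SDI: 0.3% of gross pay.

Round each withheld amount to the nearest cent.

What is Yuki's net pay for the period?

$1675.05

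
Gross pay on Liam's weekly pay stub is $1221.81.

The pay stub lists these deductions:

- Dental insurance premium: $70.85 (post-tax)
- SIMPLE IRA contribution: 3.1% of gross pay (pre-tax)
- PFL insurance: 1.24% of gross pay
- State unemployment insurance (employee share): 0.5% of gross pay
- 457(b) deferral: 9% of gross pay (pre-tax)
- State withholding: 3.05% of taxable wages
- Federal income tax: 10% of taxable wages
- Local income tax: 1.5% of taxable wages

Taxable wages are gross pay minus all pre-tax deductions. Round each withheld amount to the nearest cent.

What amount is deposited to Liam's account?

457(b) deferral: $1221.81 × 0.09 = $109.96
SIMPLE IRA contribution: $1221.81 × 0.031 = $37.88
Pre-tax total = $109.96 + $37.88 = $147.84
Taxable wages = $1221.81 − $147.84 = $1073.97
State withholding: $1073.97 × 0.0305 = $32.76
Local income tax: $1073.97 × 0.015 = $16.11
Federal income tax: $1073.97 × 0.1 = $107.40
State unemployment insurance (employee share): $1221.81 × 0.005 = $6.11
PFL insurance: $1221.81 × 0.0124 = $15.15
Dental insurance premium: $70.85
Total deductions = $109.96 + $37.88 + $32.76 + $16.11 + $107.40 + $6.11 + $15.15 + $70.85 = $396.22
Net pay = $1221.81 − $396.22 = $825.59

$825.59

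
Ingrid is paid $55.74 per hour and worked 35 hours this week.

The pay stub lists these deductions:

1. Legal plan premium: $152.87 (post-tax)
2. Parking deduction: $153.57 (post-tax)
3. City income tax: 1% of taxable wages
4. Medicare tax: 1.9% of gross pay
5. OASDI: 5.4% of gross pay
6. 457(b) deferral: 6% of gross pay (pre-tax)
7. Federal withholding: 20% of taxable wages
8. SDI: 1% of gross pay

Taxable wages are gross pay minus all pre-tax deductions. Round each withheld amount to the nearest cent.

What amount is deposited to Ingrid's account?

$980.37

Gross pay: 35 × $55.74 = $1,950.90
457(b) deferral: $1,950.90 × 0.06 = $117.05
Taxable wages = $1,950.90 − $117.05 = $1,833.85
Federal withholding: $1,833.85 × 0.2 = $366.77
City income tax: $1,833.85 × 0.01 = $18.34
Medicare tax: $1,950.90 × 0.019 = $37.07
OASDI: $1,950.90 × 0.054 = $105.35
SDI: $1,950.90 × 0.01 = $19.51
Parking deduction: $153.57
Legal plan premium: $152.87
Total deductions = $117.05 + $366.77 + $18.34 + $37.07 + $105.35 + $19.51 + $153.57 + $152.87 = $970.53
Net pay = $1,950.90 − $970.53 = $980.37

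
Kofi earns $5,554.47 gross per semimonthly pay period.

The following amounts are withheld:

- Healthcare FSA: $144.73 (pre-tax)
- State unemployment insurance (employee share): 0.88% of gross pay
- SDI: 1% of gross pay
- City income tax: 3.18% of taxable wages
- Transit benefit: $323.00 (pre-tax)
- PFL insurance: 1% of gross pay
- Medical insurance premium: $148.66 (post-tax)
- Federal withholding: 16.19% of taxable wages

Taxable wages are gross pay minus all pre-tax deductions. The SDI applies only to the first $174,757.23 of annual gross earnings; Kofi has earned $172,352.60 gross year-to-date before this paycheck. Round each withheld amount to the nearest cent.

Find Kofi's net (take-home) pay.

$3,824.31

Transit benefit: $323.00
Healthcare FSA: $144.73
Pre-tax total = $323.00 + $144.73 = $467.73
Taxable wages = $5,554.47 − $467.73 = $5,086.74
Federal withholding: $5,086.74 × 0.1619 = $823.54
City income tax: $5,086.74 × 0.0318 = $161.76
PFL insurance: $5,554.47 × 0.01 = $55.54
State unemployment insurance (employee share): $5,554.47 × 0.0088 = $48.88
SDI: only $174,757.23 − $172,352.60 = $2,404.63 of this check is subject → $2,404.63 × 0.01 = $24.05
Medical insurance premium: $148.66
Total deductions = $323.00 + $144.73 + $823.54 + $161.76 + $55.54 + $48.88 + $24.05 + $148.66 = $1,730.16
Net pay = $5,554.47 − $1,730.16 = $3,824.31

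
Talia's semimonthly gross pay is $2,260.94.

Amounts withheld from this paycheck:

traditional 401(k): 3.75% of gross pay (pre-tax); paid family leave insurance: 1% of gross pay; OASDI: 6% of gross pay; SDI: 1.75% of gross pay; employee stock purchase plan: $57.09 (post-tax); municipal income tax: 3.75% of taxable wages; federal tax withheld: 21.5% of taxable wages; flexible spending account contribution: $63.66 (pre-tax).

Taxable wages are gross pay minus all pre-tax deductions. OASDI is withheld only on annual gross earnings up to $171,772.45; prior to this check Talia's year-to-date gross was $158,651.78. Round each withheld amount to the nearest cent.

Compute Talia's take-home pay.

Flexible spending account contribution: $63.66
Traditional 401(k): $2,260.94 × 0.0375 = $84.79
Pre-tax total = $63.66 + $84.79 = $148.45
Taxable wages = $2,260.94 − $148.45 = $2,112.49
Municipal income tax: $2,112.49 × 0.0375 = $79.22
Federal tax withheld: $2,112.49 × 0.215 = $454.19
Paid family leave insurance: $2,260.94 × 0.01 = $22.61
OASDI: cap not yet reached, full $2,260.94 is subject → $2,260.94 × 0.06 = $135.66
SDI: $2,260.94 × 0.0175 = $39.57
Employee stock purchase plan: $57.09
Total deductions = $63.66 + $84.79 + $79.22 + $454.19 + $22.61 + $135.66 + $39.57 + $57.09 = $936.79
Net pay = $2,260.94 − $936.79 = $1,324.15

$1,324.15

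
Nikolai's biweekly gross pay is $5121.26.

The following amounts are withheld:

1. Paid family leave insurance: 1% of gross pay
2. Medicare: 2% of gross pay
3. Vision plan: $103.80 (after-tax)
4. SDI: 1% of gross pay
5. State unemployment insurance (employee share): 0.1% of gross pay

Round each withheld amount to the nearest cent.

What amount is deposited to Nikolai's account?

$4807.49

Paid family leave insurance: $5121.26 × 0.01 = $51.21
SDI: $5121.26 × 0.01 = $51.21
Medicare: $5121.26 × 0.02 = $102.43
State unemployment insurance (employee share): $5121.26 × 0.001 = $5.12
Vision plan: $103.80
Total deductions = $51.21 + $51.21 + $102.43 + $5.12 + $103.80 = $313.77
Net pay = $5121.26 − $313.77 = $4807.49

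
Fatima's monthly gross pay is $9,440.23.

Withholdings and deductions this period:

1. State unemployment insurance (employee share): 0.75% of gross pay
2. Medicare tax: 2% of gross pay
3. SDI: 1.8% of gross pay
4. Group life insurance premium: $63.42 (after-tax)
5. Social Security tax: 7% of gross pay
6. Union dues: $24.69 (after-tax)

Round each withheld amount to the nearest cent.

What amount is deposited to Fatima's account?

SDI: $9,440.23 × 0.018 = $169.92
State unemployment insurance (employee share): $9,440.23 × 0.0075 = $70.80
Social Security tax: $9,440.23 × 0.07 = $660.82
Medicare tax: $9,440.23 × 0.02 = $188.80
Union dues: $24.69
Group life insurance premium: $63.42
Total deductions = $169.92 + $70.80 + $660.82 + $188.80 + $24.69 + $63.42 = $1,178.45
Net pay = $9,440.23 − $1,178.45 = $8,261.78

$8,261.78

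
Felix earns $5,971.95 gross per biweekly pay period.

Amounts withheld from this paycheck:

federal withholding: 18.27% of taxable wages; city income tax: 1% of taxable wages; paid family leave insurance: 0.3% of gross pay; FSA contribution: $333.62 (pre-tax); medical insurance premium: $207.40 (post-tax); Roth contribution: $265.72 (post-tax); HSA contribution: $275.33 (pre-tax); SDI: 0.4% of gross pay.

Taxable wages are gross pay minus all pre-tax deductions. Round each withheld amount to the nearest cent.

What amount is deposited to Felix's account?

HSA contribution: $275.33
FSA contribution: $333.62
Pre-tax total = $275.33 + $333.62 = $608.95
Taxable wages = $5,971.95 − $608.95 = $5,363.00
Federal withholding: $5,363.00 × 0.1827 = $979.82
City income tax: $5,363.00 × 0.01 = $53.63
SDI: $5,971.95 × 0.004 = $23.89
Paid family leave insurance: $5,971.95 × 0.003 = $17.92
Medical insurance premium: $207.40
Roth contribution: $265.72
Total deductions = $275.33 + $333.62 + $979.82 + $53.63 + $23.89 + $17.92 + $207.40 + $265.72 = $2,157.33
Net pay = $5,971.95 − $2,157.33 = $3,814.62

$3,814.62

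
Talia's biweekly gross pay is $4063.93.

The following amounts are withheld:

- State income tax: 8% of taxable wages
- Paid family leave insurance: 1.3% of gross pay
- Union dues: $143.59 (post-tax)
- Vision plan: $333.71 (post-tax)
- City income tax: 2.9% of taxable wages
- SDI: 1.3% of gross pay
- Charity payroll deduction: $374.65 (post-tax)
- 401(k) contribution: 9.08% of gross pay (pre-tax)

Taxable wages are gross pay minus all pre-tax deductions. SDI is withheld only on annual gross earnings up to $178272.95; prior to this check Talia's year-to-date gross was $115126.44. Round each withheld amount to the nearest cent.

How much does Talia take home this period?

$2334.58

401(k) contribution: $4063.93 × 0.0908 = $369.00
Taxable wages = $4063.93 − $369.00 = $3694.93
State income tax: $3694.93 × 0.08 = $295.59
City income tax: $3694.93 × 0.029 = $107.15
Paid family leave insurance: $4063.93 × 0.013 = $52.83
SDI: cap not yet reached, full $4063.93 is subject → $4063.93 × 0.013 = $52.83
Vision plan: $333.71
Charity payroll deduction: $374.65
Union dues: $143.59
Total deductions = $369.00 + $295.59 + $107.15 + $52.83 + $52.83 + $333.71 + $374.65 + $143.59 = $1729.35
Net pay = $4063.93 − $1729.35 = $2334.58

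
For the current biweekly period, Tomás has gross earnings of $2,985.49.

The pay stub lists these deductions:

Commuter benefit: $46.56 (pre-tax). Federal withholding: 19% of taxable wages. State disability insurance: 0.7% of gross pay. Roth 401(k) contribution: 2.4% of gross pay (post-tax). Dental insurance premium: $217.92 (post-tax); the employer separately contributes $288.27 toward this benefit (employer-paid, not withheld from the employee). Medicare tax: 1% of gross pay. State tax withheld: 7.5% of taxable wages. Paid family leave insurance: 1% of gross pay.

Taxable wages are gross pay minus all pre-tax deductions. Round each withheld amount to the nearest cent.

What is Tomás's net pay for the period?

$1,789.94

Commuter benefit: $46.56
Taxable wages = $2,985.49 − $46.56 = $2,938.93
Federal withholding: $2,938.93 × 0.19 = $558.40
State tax withheld: $2,938.93 × 0.075 = $220.42
Paid family leave insurance: $2,985.49 × 0.01 = $29.85
State disability insurance: $2,985.49 × 0.007 = $20.90
Medicare tax: $2,985.49 × 0.01 = $29.85
Roth 401(k) contribution: $2,985.49 × 0.024 = $71.65
Dental insurance premium: $217.92
(Employer's $288.27 toward dental insurance premium is not withheld from the employee.)
Total deductions = $46.56 + $558.40 + $220.42 + $29.85 + $20.90 + $29.85 + $71.65 + $217.92 = $1,195.55
Net pay = $2,985.49 − $1,195.55 = $1,789.94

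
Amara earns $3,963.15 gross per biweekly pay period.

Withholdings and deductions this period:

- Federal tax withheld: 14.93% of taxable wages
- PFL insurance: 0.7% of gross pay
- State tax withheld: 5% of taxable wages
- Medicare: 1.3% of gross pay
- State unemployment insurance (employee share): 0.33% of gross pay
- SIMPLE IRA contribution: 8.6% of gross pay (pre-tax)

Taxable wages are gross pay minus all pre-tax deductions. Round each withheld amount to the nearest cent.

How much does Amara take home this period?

$2,808.05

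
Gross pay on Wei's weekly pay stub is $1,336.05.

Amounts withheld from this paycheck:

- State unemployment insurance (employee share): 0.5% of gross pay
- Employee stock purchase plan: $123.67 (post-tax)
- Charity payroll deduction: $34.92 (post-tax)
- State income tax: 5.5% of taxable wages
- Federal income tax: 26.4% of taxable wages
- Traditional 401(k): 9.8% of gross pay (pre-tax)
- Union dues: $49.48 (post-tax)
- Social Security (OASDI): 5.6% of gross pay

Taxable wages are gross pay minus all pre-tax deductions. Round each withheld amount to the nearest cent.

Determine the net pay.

$531.12

Traditional 401(k): $1,336.05 × 0.098 = $130.93
Taxable wages = $1,336.05 − $130.93 = $1,205.12
State income tax: $1,205.12 × 0.055 = $66.28
Federal income tax: $1,205.12 × 0.264 = $318.15
Social Security (OASDI): $1,336.05 × 0.056 = $74.82
State unemployment insurance (employee share): $1,336.05 × 0.005 = $6.68
Union dues: $49.48
Charity payroll deduction: $34.92
Employee stock purchase plan: $123.67
Total deductions = $130.93 + $66.28 + $318.15 + $74.82 + $6.68 + $49.48 + $34.92 + $123.67 = $804.93
Net pay = $1,336.05 − $804.93 = $531.12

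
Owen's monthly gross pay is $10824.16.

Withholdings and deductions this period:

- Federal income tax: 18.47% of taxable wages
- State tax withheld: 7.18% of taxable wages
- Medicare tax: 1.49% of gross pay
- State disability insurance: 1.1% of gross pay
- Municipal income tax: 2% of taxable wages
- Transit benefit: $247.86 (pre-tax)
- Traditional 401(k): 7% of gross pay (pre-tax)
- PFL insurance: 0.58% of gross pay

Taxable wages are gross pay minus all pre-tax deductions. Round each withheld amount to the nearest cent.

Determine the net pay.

$6760.63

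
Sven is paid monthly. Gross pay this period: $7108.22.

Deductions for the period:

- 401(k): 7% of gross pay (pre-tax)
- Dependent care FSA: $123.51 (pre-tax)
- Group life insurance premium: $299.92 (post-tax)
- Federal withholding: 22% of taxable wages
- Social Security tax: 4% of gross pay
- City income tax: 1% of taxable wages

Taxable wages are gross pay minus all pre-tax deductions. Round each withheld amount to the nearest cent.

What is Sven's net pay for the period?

$4410.84

Dependent care FSA: $123.51
401(k): $7108.22 × 0.07 = $497.58
Pre-tax total = $123.51 + $497.58 = $621.09
Taxable wages = $7108.22 − $621.09 = $6487.13
Federal withholding: $6487.13 × 0.22 = $1427.17
City income tax: $6487.13 × 0.01 = $64.87
Social Security tax: $7108.22 × 0.04 = $284.33
Group life insurance premium: $299.92
Total deductions = $123.51 + $497.58 + $1427.17 + $64.87 + $284.33 + $299.92 = $2697.38
Net pay = $7108.22 − $2697.38 = $4410.84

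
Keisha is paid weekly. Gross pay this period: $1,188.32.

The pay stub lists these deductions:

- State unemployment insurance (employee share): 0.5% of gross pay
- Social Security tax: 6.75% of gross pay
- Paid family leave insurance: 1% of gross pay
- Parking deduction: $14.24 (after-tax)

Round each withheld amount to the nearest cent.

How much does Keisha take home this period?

Social Security tax: $1,188.32 × 0.0675 = $80.21
State unemployment insurance (employee share): $1,188.32 × 0.005 = $5.94
Paid family leave insurance: $1,188.32 × 0.01 = $11.88
Parking deduction: $14.24
Total deductions = $80.21 + $5.94 + $11.88 + $14.24 = $112.27
Net pay = $1,188.32 − $112.27 = $1,076.05

$1,076.05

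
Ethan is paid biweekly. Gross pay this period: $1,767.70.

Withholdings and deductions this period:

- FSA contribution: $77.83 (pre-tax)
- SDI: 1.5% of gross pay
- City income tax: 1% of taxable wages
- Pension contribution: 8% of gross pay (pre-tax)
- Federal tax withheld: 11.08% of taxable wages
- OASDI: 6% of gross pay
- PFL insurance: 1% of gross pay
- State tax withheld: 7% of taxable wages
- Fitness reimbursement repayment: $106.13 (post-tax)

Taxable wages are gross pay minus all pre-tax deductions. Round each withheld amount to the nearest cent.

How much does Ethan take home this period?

$996.62

FSA contribution: $77.83
Pension contribution: $1,767.70 × 0.08 = $141.42
Pre-tax total = $77.83 + $141.42 = $219.25
Taxable wages = $1,767.70 − $219.25 = $1,548.45
State tax withheld: $1,548.45 × 0.07 = $108.39
Federal tax withheld: $1,548.45 × 0.1108 = $171.57
City income tax: $1,548.45 × 0.01 = $15.48
OASDI: $1,767.70 × 0.06 = $106.06
PFL insurance: $1,767.70 × 0.01 = $17.68
SDI: $1,767.70 × 0.015 = $26.52
Fitness reimbursement repayment: $106.13
Total deductions = $77.83 + $141.42 + $108.39 + $171.57 + $15.48 + $106.06 + $17.68 + $26.52 + $106.13 = $771.08
Net pay = $1,767.70 − $771.08 = $996.62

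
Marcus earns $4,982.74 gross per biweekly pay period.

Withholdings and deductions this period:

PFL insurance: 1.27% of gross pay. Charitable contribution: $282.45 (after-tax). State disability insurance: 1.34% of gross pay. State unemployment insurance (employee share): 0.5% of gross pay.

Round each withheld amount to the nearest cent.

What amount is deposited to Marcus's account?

$4,545.33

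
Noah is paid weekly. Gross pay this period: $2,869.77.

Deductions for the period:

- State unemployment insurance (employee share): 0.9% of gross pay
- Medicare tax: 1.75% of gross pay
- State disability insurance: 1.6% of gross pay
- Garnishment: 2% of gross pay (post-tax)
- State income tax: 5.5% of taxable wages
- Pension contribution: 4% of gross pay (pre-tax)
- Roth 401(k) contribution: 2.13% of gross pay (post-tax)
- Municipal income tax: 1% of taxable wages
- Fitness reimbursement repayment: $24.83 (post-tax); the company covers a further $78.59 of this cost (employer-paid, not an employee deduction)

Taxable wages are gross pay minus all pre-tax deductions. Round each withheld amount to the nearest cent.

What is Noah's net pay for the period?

$2,310.58

Pension contribution: $2,869.77 × 0.04 = $114.79
Taxable wages = $2,869.77 − $114.79 = $2,754.98
Municipal income tax: $2,754.98 × 0.01 = $27.55
State income tax: $2,754.98 × 0.055 = $151.52
State disability insurance: $2,869.77 × 0.016 = $45.92
State unemployment insurance (employee share): $2,869.77 × 0.009 = $25.83
Medicare tax: $2,869.77 × 0.0175 = $50.22
Roth 401(k) contribution: $2,869.77 × 0.0213 = $61.13
Fitness reimbursement repayment: $24.83
Garnishment: $2,869.77 × 0.02 = $57.40
(Employer's $78.59 toward fitness reimbursement repayment is not withheld from the employee.)
Total deductions = $114.79 + $27.55 + $151.52 + $45.92 + $25.83 + $50.22 + $61.13 + $24.83 + $57.40 = $559.19
Net pay = $2,869.77 − $559.19 = $2,310.58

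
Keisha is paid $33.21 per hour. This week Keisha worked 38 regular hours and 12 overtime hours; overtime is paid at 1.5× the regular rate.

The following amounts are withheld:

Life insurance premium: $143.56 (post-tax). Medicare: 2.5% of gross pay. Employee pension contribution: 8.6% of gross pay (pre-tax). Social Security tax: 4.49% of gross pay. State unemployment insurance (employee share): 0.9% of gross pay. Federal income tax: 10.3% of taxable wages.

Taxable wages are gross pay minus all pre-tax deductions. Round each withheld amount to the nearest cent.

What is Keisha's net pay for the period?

Regular pay: 38 × $33.21 = $1261.98
Overtime pay: 12 × $33.21 × 1.5 = $597.78
Gross pay = $1261.98 + $597.78 = $1859.76
Employee pension contribution: $1859.76 × 0.086 = $159.94
Taxable wages = $1859.76 − $159.94 = $1699.82
Federal income tax: $1699.82 × 0.103 = $175.08
Social Security tax: $1859.76 × 0.0449 = $83.50
Medicare: $1859.76 × 0.025 = $46.49
State unemployment insurance (employee share): $1859.76 × 0.009 = $16.74
Life insurance premium: $143.56
Total deductions = $159.94 + $175.08 + $83.50 + $46.49 + $16.74 + $143.56 = $625.31
Net pay = $1859.76 − $625.31 = $1234.45

$1234.45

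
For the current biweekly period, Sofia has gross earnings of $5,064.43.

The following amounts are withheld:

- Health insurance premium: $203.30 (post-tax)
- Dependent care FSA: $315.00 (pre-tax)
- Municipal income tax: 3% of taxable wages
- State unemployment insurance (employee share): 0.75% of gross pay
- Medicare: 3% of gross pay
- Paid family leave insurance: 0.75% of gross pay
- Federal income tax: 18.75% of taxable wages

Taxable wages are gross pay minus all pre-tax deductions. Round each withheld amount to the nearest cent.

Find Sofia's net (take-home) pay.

Dependent care FSA: $315.00
Taxable wages = $5,064.43 − $315.00 = $4,749.43
Federal income tax: $4,749.43 × 0.1875 = $890.52
Municipal income tax: $4,749.43 × 0.03 = $142.48
Paid family leave insurance: $5,064.43 × 0.0075 = $37.98
Medicare: $5,064.43 × 0.03 = $151.93
State unemployment insurance (employee share): $5,064.43 × 0.0075 = $37.98
Health insurance premium: $203.30
Total deductions = $315.00 + $890.52 + $142.48 + $37.98 + $151.93 + $37.98 + $203.30 = $1,779.19
Net pay = $5,064.43 − $1,779.19 = $3,285.24

$3,285.24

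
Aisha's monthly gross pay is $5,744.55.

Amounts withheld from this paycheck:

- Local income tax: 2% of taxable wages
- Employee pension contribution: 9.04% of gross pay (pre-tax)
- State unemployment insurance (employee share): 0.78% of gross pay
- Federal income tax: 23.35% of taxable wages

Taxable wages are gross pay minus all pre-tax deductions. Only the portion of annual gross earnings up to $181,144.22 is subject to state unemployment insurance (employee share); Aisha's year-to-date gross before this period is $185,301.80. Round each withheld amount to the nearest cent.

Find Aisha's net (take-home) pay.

Employee pension contribution: $5,744.55 × 0.0904 = $519.31
Taxable wages = $5,744.55 − $519.31 = $5,225.24
Local income tax: $5,225.24 × 0.02 = $104.50
Federal income tax: $5,225.24 × 0.2335 = $1,220.09
State unemployment insurance (employee share): annual cap $181,144.22 already reached (YTD $185,301.80), so $0.00
Total deductions = $519.31 + $104.50 + $1,220.09 + $0.00 = $1,843.90
Net pay = $5,744.55 − $1,843.90 = $3,900.65

$3,900.65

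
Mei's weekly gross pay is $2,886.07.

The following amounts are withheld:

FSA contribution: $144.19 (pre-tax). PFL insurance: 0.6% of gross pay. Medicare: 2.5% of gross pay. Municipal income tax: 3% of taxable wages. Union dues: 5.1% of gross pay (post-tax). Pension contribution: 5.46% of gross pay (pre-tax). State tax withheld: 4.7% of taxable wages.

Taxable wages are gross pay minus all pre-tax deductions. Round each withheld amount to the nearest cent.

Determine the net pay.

$2,148.65

FSA contribution: $144.19
Pension contribution: $2,886.07 × 0.0546 = $157.58
Pre-tax total = $144.19 + $157.58 = $301.77
Taxable wages = $2,886.07 − $301.77 = $2,584.30
Municipal income tax: $2,584.30 × 0.03 = $77.53
State tax withheld: $2,584.30 × 0.047 = $121.46
Medicare: $2,886.07 × 0.025 = $72.15
PFL insurance: $2,886.07 × 0.006 = $17.32
Union dues: $2,886.07 × 0.051 = $147.19
Total deductions = $144.19 + $157.58 + $77.53 + $121.46 + $72.15 + $17.32 + $147.19 = $737.42
Net pay = $2,886.07 − $737.42 = $2,148.65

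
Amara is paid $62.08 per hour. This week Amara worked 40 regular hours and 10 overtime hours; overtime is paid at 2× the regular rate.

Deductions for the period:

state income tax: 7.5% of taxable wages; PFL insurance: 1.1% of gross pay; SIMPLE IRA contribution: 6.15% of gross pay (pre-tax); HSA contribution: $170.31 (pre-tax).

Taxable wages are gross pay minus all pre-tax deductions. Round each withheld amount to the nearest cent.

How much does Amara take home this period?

Regular pay: 40 × $62.08 = $2,483.20
Overtime pay: 10 × $62.08 × 2 = $1,241.60
Gross pay = $2,483.20 + $1,241.60 = $3,724.80
SIMPLE IRA contribution: $3,724.80 × 0.0615 = $229.08
HSA contribution: $170.31
Pre-tax total = $229.08 + $170.31 = $399.39
Taxable wages = $3,724.80 − $399.39 = $3,325.41
State income tax: $3,325.41 × 0.075 = $249.41
PFL insurance: $3,724.80 × 0.011 = $40.97
Total deductions = $229.08 + $170.31 + $249.41 + $40.97 = $689.77
Net pay = $3,724.80 − $689.77 = $3,035.03

$3,035.03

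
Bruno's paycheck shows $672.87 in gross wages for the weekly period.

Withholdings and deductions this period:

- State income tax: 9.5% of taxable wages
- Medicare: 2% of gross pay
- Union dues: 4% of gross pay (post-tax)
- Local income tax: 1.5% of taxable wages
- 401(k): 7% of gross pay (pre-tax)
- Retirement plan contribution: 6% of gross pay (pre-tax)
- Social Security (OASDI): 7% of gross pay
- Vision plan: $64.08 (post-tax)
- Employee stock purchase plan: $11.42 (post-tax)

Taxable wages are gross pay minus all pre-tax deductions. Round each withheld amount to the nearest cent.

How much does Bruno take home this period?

$358.04

401(k): $672.87 × 0.07 = $47.10
Retirement plan contribution: $672.87 × 0.06 = $40.37
Pre-tax total = $47.10 + $40.37 = $87.47
Taxable wages = $672.87 − $87.47 = $585.40
State income tax: $585.40 × 0.095 = $55.61
Local income tax: $585.40 × 0.015 = $8.78
Medicare: $672.87 × 0.02 = $13.46
Social Security (OASDI): $672.87 × 0.07 = $47.10
Employee stock purchase plan: $11.42
Vision plan: $64.08
Union dues: $672.87 × 0.04 = $26.91
Total deductions = $47.10 + $40.37 + $55.61 + $8.78 + $13.46 + $47.10 + $11.42 + $64.08 + $26.91 = $314.83
Net pay = $672.87 − $314.83 = $358.04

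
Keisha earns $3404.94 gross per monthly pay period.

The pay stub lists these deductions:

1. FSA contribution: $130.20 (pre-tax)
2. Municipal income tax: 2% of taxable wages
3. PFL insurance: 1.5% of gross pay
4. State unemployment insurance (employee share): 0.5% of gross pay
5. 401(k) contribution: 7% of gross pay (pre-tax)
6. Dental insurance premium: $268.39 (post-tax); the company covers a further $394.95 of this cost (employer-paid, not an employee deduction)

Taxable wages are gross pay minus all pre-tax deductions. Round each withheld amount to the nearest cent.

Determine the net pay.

FSA contribution: $130.20
401(k) contribution: $3404.94 × 0.07 = $238.35
Pre-tax total = $130.20 + $238.35 = $368.55
Taxable wages = $3404.94 − $368.55 = $3036.39
Municipal income tax: $3036.39 × 0.02 = $60.73
State unemployment insurance (employee share): $3404.94 × 0.005 = $17.02
PFL insurance: $3404.94 × 0.015 = $51.07
Dental insurance premium: $268.39
(Employer's $394.95 toward dental insurance premium is not withheld from the employee.)
Total deductions = $130.20 + $238.35 + $60.73 + $17.02 + $51.07 + $268.39 = $765.76
Net pay = $3404.94 − $765.76 = $2639.18

$2639.18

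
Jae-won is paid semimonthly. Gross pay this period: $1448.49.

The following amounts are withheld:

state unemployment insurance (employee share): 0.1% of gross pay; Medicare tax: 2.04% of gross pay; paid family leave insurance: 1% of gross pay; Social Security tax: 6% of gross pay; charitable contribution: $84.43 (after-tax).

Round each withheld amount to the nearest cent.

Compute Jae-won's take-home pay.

Medicare tax: $1448.49 × 0.0204 = $29.55
Social Security tax: $1448.49 × 0.06 = $86.91
Paid family leave insurance: $1448.49 × 0.01 = $14.48
State unemployment insurance (employee share): $1448.49 × 0.001 = $1.45
Charitable contribution: $84.43
Total deductions = $29.55 + $86.91 + $14.48 + $1.45 + $84.43 = $216.82
Net pay = $1448.49 − $216.82 = $1231.67

$1231.67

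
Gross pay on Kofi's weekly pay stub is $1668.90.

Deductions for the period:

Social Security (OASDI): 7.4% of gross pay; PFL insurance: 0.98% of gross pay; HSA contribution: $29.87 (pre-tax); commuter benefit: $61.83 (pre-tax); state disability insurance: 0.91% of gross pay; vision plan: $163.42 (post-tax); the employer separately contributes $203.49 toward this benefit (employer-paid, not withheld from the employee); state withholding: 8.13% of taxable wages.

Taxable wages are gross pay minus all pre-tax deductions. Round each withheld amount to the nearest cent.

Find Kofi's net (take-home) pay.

$1130.50

Commuter benefit: $61.83
HSA contribution: $29.87
Pre-tax total = $61.83 + $29.87 = $91.70
Taxable wages = $1668.90 − $91.70 = $1577.20
State withholding: $1577.20 × 0.0813 = $128.23
PFL insurance: $1668.90 × 0.0098 = $16.36
State disability insurance: $1668.90 × 0.0091 = $15.19
Social Security (OASDI): $1668.90 × 0.074 = $123.50
Vision plan: $163.42
(Employer's $203.49 toward vision plan is not withheld from the employee.)
Total deductions = $61.83 + $29.87 + $128.23 + $16.36 + $15.19 + $123.50 + $163.42 = $538.40
Net pay = $1668.90 − $538.40 = $1130.50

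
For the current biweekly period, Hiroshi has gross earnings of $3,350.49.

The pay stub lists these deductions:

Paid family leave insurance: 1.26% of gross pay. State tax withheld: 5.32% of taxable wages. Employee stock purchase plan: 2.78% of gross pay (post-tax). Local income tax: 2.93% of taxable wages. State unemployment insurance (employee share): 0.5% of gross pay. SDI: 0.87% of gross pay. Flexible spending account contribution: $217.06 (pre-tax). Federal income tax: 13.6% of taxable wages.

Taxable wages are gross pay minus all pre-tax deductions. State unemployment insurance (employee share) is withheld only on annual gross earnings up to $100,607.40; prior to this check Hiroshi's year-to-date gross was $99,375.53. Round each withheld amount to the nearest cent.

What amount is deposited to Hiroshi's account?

$2,278.10

Flexible spending account contribution: $217.06
Taxable wages = $3,350.49 − $217.06 = $3,133.43
Local income tax: $3,133.43 × 0.0293 = $91.81
State tax withheld: $3,133.43 × 0.0532 = $166.70
Federal income tax: $3,133.43 × 0.136 = $426.15
SDI: $3,350.49 × 0.0087 = $29.15
State unemployment insurance (employee share): only $100,607.40 − $99,375.53 = $1,231.87 of this check is subject → $1,231.87 × 0.005 = $6.16
Paid family leave insurance: $3,350.49 × 0.0126 = $42.22
Employee stock purchase plan: $3,350.49 × 0.0278 = $93.14
Total deductions = $217.06 + $91.81 + $166.70 + $426.15 + $29.15 + $6.16 + $42.22 + $93.14 = $1,072.39
Net pay = $3,350.49 − $1,072.39 = $2,278.10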